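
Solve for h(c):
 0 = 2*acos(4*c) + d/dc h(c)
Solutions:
 h(c) = C1 - 2*c*acos(4*c) + sqrt(1 - 16*c^2)/2


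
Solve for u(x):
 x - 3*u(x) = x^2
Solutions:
 u(x) = x*(1 - x)/3


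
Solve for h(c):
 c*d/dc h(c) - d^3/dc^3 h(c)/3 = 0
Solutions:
 h(c) = C1 + Integral(C2*airyai(3^(1/3)*c) + C3*airybi(3^(1/3)*c), c)


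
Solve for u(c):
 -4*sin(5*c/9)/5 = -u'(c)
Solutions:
 u(c) = C1 - 36*cos(5*c/9)/25


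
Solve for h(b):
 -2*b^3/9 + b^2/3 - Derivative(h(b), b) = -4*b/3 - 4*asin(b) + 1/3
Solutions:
 h(b) = C1 - b^4/18 + b^3/9 + 2*b^2/3 + 4*b*asin(b) - b/3 + 4*sqrt(1 - b^2)


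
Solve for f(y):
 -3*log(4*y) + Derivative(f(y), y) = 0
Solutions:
 f(y) = C1 + 3*y*log(y) - 3*y + y*log(64)


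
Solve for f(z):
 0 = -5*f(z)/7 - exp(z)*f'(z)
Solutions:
 f(z) = C1*exp(5*exp(-z)/7)


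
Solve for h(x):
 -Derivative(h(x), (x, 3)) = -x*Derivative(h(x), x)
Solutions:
 h(x) = C1 + Integral(C2*airyai(x) + C3*airybi(x), x)


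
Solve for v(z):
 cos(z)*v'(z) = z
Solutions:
 v(z) = C1 + Integral(z/cos(z), z)


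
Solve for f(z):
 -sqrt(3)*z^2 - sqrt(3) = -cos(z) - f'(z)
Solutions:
 f(z) = C1 + sqrt(3)*z^3/3 + sqrt(3)*z - sin(z)


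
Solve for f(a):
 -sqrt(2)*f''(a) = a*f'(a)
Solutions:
 f(a) = C1 + C2*erf(2^(1/4)*a/2)


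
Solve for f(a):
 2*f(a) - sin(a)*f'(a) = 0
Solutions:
 f(a) = C1*(cos(a) - 1)/(cos(a) + 1)


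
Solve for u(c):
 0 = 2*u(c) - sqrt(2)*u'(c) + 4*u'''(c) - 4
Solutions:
 u(c) = C1*exp(3^(1/3)*c*(sqrt(2)*3^(1/3)/(sqrt(6)*sqrt(54 - sqrt(2)) + 18)^(1/3) + (sqrt(6)*sqrt(54 - sqrt(2)) + 18)^(1/3))/12)*sin(3^(1/6)*c*(-3*sqrt(2)/(sqrt(6)*sqrt(54 - sqrt(2)) + 18)^(1/3) + 3^(2/3)*(sqrt(6)*sqrt(54 - sqrt(2)) + 18)^(1/3))/12) + C2*exp(3^(1/3)*c*(sqrt(2)*3^(1/3)/(sqrt(6)*sqrt(54 - sqrt(2)) + 18)^(1/3) + (sqrt(6)*sqrt(54 - sqrt(2)) + 18)^(1/3))/12)*cos(3^(1/6)*c*(-3*sqrt(2)/(sqrt(6)*sqrt(54 - sqrt(2)) + 18)^(1/3) + 3^(2/3)*(sqrt(6)*sqrt(54 - sqrt(2)) + 18)^(1/3))/12) + C3*exp(-3^(1/3)*c*(sqrt(2)*3^(1/3)/(sqrt(6)*sqrt(54 - sqrt(2)) + 18)^(1/3) + (sqrt(6)*sqrt(54 - sqrt(2)) + 18)^(1/3))/6) + 2


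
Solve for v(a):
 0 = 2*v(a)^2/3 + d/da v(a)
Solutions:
 v(a) = 3/(C1 + 2*a)


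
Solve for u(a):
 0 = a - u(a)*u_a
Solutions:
 u(a) = -sqrt(C1 + a^2)
 u(a) = sqrt(C1 + a^2)


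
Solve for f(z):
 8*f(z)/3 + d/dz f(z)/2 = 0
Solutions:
 f(z) = C1*exp(-16*z/3)


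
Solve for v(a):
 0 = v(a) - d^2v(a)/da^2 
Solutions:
 v(a) = C1*exp(-a) + C2*exp(a)


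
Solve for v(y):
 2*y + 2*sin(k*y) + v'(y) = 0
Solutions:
 v(y) = C1 - y^2 + 2*cos(k*y)/k


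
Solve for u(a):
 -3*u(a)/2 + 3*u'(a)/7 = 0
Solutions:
 u(a) = C1*exp(7*a/2)


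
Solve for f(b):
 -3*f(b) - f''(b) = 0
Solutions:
 f(b) = C1*sin(sqrt(3)*b) + C2*cos(sqrt(3)*b)


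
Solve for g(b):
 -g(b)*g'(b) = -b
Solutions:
 g(b) = -sqrt(C1 + b^2)
 g(b) = sqrt(C1 + b^2)


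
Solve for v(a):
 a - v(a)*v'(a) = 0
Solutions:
 v(a) = -sqrt(C1 + a^2)
 v(a) = sqrt(C1 + a^2)


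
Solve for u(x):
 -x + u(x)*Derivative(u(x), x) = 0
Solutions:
 u(x) = -sqrt(C1 + x^2)
 u(x) = sqrt(C1 + x^2)


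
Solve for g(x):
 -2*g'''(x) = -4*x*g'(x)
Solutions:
 g(x) = C1 + Integral(C2*airyai(2^(1/3)*x) + C3*airybi(2^(1/3)*x), x)


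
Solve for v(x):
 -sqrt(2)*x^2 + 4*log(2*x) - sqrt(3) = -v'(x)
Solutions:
 v(x) = C1 + sqrt(2)*x^3/3 - 4*x*log(x) - x*log(16) + sqrt(3)*x + 4*x


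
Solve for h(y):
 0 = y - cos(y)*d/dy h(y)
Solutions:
 h(y) = C1 + Integral(y/cos(y), y)


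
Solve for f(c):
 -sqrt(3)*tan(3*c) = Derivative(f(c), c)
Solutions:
 f(c) = C1 + sqrt(3)*log(cos(3*c))/3


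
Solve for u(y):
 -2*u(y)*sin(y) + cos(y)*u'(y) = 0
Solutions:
 u(y) = C1/cos(y)^2


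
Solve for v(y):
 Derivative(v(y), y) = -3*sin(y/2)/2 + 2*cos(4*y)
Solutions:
 v(y) = C1 + sin(4*y)/2 + 3*cos(y/2)


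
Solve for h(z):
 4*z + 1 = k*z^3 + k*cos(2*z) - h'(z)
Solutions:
 h(z) = C1 + k*z^4/4 + k*sin(2*z)/2 - 2*z^2 - z


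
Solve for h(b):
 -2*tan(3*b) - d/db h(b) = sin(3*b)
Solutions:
 h(b) = C1 + 2*log(cos(3*b))/3 + cos(3*b)/3


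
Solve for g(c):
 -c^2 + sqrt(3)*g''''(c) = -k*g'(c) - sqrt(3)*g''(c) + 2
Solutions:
 g(c) = C1 + C2*exp(2^(1/3)*c*(2^(1/3)*sqrt(3)*(3*k + sqrt(9*k^2 + 4))^(1/3)/12 - 2^(1/3)*I*(3*k + sqrt(9*k^2 + 4))^(1/3)/4 + 2/((-sqrt(3) + 3*I)*(3*k + sqrt(9*k^2 + 4))^(1/3)))) + C3*exp(2^(1/3)*c*(2^(1/3)*sqrt(3)*(3*k + sqrt(9*k^2 + 4))^(1/3)/12 + 2^(1/3)*I*(3*k + sqrt(9*k^2 + 4))^(1/3)/4 - 2/((sqrt(3) + 3*I)*(3*k + sqrt(9*k^2 + 4))^(1/3)))) + C4*exp(2^(1/3)*sqrt(3)*c*(-2^(1/3)*(3*k + sqrt(9*k^2 + 4))^(1/3) + 2/(3*k + sqrt(9*k^2 + 4))^(1/3))/6) + c^3/(3*k) - sqrt(3)*c^2/k^2 + 2*c/k + 6*c/k^3


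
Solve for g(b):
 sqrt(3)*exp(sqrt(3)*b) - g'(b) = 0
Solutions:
 g(b) = C1 + exp(sqrt(3)*b)


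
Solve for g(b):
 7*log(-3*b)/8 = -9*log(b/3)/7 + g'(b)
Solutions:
 g(b) = C1 + 121*b*log(b)/56 + b*(-121 - 23*log(3) + 49*I*pi)/56


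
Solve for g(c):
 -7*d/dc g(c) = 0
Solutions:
 g(c) = C1


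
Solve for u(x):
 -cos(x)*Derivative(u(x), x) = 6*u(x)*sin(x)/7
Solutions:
 u(x) = C1*cos(x)^(6/7)


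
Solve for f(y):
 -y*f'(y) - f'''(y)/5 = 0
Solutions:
 f(y) = C1 + Integral(C2*airyai(-5^(1/3)*y) + C3*airybi(-5^(1/3)*y), y)


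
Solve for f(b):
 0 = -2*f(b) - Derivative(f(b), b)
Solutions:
 f(b) = C1*exp(-2*b)


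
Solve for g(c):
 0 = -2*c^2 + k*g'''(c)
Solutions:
 g(c) = C1 + C2*c + C3*c^2 + c^5/(30*k)


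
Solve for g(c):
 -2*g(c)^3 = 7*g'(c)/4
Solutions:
 g(c) = -sqrt(14)*sqrt(-1/(C1 - 8*c))/2
 g(c) = sqrt(14)*sqrt(-1/(C1 - 8*c))/2


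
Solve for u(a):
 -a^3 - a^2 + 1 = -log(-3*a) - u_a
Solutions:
 u(a) = C1 + a^4/4 + a^3/3 - a*log(-a) - a*log(3)


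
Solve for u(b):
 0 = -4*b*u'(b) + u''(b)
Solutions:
 u(b) = C1 + C2*erfi(sqrt(2)*b)


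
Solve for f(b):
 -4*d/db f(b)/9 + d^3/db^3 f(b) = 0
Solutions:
 f(b) = C1 + C2*exp(-2*b/3) + C3*exp(2*b/3)


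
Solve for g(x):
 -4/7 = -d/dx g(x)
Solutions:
 g(x) = C1 + 4*x/7


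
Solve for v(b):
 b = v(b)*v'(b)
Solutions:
 v(b) = -sqrt(C1 + b^2)
 v(b) = sqrt(C1 + b^2)


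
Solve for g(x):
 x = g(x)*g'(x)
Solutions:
 g(x) = -sqrt(C1 + x^2)
 g(x) = sqrt(C1 + x^2)


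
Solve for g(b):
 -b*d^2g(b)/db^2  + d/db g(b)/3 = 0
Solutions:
 g(b) = C1 + C2*b^(4/3)


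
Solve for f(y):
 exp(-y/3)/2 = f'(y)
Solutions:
 f(y) = C1 - 3*exp(-y/3)/2


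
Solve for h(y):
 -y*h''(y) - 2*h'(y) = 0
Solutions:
 h(y) = C1 + C2/y


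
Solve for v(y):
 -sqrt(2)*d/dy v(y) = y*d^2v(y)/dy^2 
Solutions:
 v(y) = C1 + C2*y^(1 - sqrt(2))


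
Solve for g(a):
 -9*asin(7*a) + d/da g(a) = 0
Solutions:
 g(a) = C1 + 9*a*asin(7*a) + 9*sqrt(1 - 49*a^2)/7


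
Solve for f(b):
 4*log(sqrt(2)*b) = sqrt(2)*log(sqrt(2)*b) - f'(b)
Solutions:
 f(b) = C1 - 4*b*log(b) + sqrt(2)*b*log(b) - sqrt(2)*b + b*log(2^(-2 + sqrt(2)/2)) + 4*b


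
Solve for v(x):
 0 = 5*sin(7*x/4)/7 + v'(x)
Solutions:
 v(x) = C1 + 20*cos(7*x/4)/49


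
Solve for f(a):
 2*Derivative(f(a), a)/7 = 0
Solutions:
 f(a) = C1


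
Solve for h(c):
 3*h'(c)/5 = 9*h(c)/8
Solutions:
 h(c) = C1*exp(15*c/8)


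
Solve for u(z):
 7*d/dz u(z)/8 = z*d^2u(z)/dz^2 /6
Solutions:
 u(z) = C1 + C2*z^(25/4)


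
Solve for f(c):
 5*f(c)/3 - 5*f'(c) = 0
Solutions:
 f(c) = C1*exp(c/3)


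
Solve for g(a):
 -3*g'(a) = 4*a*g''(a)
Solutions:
 g(a) = C1 + C2*a^(1/4)


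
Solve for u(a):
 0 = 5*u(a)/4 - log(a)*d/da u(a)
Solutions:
 u(a) = C1*exp(5*li(a)/4)


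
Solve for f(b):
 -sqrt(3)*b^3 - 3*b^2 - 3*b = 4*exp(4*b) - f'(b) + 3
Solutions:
 f(b) = C1 + sqrt(3)*b^4/4 + b^3 + 3*b^2/2 + 3*b + exp(4*b)


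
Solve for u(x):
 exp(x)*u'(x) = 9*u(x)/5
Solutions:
 u(x) = C1*exp(-9*exp(-x)/5)


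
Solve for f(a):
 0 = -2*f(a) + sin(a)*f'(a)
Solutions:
 f(a) = C1*(cos(a) - 1)/(cos(a) + 1)


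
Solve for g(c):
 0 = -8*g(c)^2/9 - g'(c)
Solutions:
 g(c) = 9/(C1 + 8*c)


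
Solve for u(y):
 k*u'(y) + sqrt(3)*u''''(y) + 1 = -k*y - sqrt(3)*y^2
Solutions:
 u(y) = C1 + C2*exp(3^(5/6)*y*(-k)^(1/3)/3) + C3*exp(y*(-k)^(1/3)*(-3^(5/6) + 3*3^(1/3)*I)/6) + C4*exp(-y*(-k)^(1/3)*(3^(5/6) + 3*3^(1/3)*I)/6) - y^2/2 - sqrt(3)*y^3/(3*k) - y/k


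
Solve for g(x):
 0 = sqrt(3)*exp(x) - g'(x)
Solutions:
 g(x) = C1 + sqrt(3)*exp(x)


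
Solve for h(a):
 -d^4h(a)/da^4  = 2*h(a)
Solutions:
 h(a) = (C1*sin(2^(3/4)*a/2) + C2*cos(2^(3/4)*a/2))*exp(-2^(3/4)*a/2) + (C3*sin(2^(3/4)*a/2) + C4*cos(2^(3/4)*a/2))*exp(2^(3/4)*a/2)


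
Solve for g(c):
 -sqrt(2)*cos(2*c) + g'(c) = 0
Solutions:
 g(c) = C1 + sqrt(2)*sin(2*c)/2


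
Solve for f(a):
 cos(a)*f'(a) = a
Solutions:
 f(a) = C1 + Integral(a/cos(a), a)


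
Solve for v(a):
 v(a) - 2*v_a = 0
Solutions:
 v(a) = C1*exp(a/2)


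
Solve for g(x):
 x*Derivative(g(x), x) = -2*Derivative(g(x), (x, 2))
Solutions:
 g(x) = C1 + C2*erf(x/2)


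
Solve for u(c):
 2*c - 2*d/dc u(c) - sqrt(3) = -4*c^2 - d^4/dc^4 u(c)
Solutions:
 u(c) = C1 + C4*exp(2^(1/3)*c) + 2*c^3/3 + c^2/2 - sqrt(3)*c/2 + (C2*sin(2^(1/3)*sqrt(3)*c/2) + C3*cos(2^(1/3)*sqrt(3)*c/2))*exp(-2^(1/3)*c/2)


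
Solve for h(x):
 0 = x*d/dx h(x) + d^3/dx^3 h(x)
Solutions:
 h(x) = C1 + Integral(C2*airyai(-x) + C3*airybi(-x), x)


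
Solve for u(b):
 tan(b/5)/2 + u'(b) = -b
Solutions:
 u(b) = C1 - b^2/2 + 5*log(cos(b/5))/2


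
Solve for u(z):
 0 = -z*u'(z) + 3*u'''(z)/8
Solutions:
 u(z) = C1 + Integral(C2*airyai(2*3^(2/3)*z/3) + C3*airybi(2*3^(2/3)*z/3), z)


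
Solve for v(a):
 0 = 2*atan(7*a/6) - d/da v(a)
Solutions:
 v(a) = C1 + 2*a*atan(7*a/6) - 6*log(49*a^2 + 36)/7


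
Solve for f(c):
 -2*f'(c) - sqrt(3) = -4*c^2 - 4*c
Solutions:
 f(c) = C1 + 2*c^3/3 + c^2 - sqrt(3)*c/2


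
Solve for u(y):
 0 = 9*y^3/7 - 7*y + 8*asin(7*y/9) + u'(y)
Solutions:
 u(y) = C1 - 9*y^4/28 + 7*y^2/2 - 8*y*asin(7*y/9) - 8*sqrt(81 - 49*y^2)/7


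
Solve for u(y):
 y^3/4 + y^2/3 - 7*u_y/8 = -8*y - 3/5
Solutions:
 u(y) = C1 + y^4/14 + 8*y^3/63 + 32*y^2/7 + 24*y/35


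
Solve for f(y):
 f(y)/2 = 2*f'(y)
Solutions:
 f(y) = C1*exp(y/4)


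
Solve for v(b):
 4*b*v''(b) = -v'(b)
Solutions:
 v(b) = C1 + C2*b^(3/4)


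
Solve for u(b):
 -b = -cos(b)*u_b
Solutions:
 u(b) = C1 + Integral(b/cos(b), b)


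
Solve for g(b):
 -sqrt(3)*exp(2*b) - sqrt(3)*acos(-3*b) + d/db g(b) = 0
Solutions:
 g(b) = C1 + sqrt(3)*(b*acos(-3*b) + sqrt(1 - 9*b^2)/3) + sqrt(3)*exp(2*b)/2


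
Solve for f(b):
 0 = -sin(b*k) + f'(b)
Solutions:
 f(b) = C1 - cos(b*k)/k


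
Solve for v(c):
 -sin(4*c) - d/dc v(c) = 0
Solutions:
 v(c) = C1 + cos(4*c)/4


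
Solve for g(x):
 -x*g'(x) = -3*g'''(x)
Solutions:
 g(x) = C1 + Integral(C2*airyai(3^(2/3)*x/3) + C3*airybi(3^(2/3)*x/3), x)


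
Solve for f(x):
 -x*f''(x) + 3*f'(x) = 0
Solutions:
 f(x) = C1 + C2*x^4


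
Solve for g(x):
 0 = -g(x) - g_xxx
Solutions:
 g(x) = C3*exp(-x) + (C1*sin(sqrt(3)*x/2) + C2*cos(sqrt(3)*x/2))*exp(x/2)


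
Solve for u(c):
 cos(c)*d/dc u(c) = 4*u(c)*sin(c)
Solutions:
 u(c) = C1/cos(c)^4


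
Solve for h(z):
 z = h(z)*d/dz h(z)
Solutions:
 h(z) = -sqrt(C1 + z^2)
 h(z) = sqrt(C1 + z^2)


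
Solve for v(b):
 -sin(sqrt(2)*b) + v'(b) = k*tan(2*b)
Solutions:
 v(b) = C1 - k*log(cos(2*b))/2 - sqrt(2)*cos(sqrt(2)*b)/2


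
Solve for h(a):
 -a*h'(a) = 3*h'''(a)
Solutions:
 h(a) = C1 + Integral(C2*airyai(-3^(2/3)*a/3) + C3*airybi(-3^(2/3)*a/3), a)


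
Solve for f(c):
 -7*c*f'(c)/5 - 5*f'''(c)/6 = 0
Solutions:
 f(c) = C1 + Integral(C2*airyai(-210^(1/3)*c/5) + C3*airybi(-210^(1/3)*c/5), c)


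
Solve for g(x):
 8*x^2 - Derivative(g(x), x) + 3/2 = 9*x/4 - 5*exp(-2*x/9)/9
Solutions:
 g(x) = C1 + 8*x^3/3 - 9*x^2/8 + 3*x/2 - 5*exp(-2*x/9)/2


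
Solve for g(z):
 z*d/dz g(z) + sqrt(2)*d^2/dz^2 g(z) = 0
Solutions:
 g(z) = C1 + C2*erf(2^(1/4)*z/2)


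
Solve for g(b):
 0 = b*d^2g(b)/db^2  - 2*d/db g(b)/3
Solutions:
 g(b) = C1 + C2*b^(5/3)


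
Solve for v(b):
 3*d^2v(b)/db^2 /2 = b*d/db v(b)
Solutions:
 v(b) = C1 + C2*erfi(sqrt(3)*b/3)


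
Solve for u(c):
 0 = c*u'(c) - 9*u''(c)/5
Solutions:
 u(c) = C1 + C2*erfi(sqrt(10)*c/6)


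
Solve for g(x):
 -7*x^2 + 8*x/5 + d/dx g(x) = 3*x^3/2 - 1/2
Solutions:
 g(x) = C1 + 3*x^4/8 + 7*x^3/3 - 4*x^2/5 - x/2


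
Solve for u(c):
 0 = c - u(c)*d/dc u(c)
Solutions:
 u(c) = -sqrt(C1 + c^2)
 u(c) = sqrt(C1 + c^2)


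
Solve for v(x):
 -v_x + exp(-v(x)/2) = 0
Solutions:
 v(x) = 2*log(C1 + x/2)


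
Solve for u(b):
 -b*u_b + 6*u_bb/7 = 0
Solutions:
 u(b) = C1 + C2*erfi(sqrt(21)*b/6)


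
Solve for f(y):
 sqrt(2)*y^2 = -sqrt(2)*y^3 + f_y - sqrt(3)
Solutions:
 f(y) = C1 + sqrt(2)*y^4/4 + sqrt(2)*y^3/3 + sqrt(3)*y


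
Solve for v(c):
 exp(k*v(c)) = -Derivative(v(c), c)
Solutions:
 v(c) = Piecewise((log(1/(C1*k + c*k))/k, Ne(k, 0)), (nan, True))
 v(c) = Piecewise((C1 - c, Eq(k, 0)), (nan, True))


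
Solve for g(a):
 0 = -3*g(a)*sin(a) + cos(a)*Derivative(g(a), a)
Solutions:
 g(a) = C1/cos(a)^3


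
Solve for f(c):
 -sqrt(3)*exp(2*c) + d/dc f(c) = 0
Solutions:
 f(c) = C1 + sqrt(3)*exp(2*c)/2


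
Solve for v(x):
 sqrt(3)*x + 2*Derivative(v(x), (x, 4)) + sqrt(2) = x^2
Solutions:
 v(x) = C1 + C2*x + C3*x^2 + C4*x^3 + x^6/720 - sqrt(3)*x^5/240 - sqrt(2)*x^4/48


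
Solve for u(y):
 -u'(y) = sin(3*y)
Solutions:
 u(y) = C1 + cos(3*y)/3


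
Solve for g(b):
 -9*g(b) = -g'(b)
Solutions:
 g(b) = C1*exp(9*b)


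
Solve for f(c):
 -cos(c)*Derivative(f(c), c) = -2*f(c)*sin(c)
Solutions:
 f(c) = C1/cos(c)^2


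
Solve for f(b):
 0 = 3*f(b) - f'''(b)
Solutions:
 f(b) = C3*exp(3^(1/3)*b) + (C1*sin(3^(5/6)*b/2) + C2*cos(3^(5/6)*b/2))*exp(-3^(1/3)*b/2)


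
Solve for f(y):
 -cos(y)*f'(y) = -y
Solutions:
 f(y) = C1 + Integral(y/cos(y), y)


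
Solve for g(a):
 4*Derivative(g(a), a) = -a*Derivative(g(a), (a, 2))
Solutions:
 g(a) = C1 + C2/a^3


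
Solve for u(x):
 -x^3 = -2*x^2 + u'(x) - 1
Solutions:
 u(x) = C1 - x^4/4 + 2*x^3/3 + x


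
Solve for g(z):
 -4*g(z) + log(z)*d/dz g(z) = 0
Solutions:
 g(z) = C1*exp(4*li(z))


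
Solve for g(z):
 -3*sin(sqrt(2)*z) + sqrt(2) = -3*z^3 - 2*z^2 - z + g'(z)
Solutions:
 g(z) = C1 + 3*z^4/4 + 2*z^3/3 + z^2/2 + sqrt(2)*z + 3*sqrt(2)*cos(sqrt(2)*z)/2


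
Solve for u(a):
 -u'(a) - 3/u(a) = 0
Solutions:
 u(a) = -sqrt(C1 - 6*a)
 u(a) = sqrt(C1 - 6*a)


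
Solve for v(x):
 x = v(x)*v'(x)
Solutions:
 v(x) = -sqrt(C1 + x^2)
 v(x) = sqrt(C1 + x^2)


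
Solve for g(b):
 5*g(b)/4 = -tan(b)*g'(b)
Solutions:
 g(b) = C1/sin(b)^(5/4)


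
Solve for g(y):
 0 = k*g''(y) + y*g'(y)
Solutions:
 g(y) = C1 + C2*sqrt(k)*erf(sqrt(2)*y*sqrt(1/k)/2)


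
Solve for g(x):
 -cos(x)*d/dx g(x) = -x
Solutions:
 g(x) = C1 + Integral(x/cos(x), x)


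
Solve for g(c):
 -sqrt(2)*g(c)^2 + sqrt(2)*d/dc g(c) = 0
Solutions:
 g(c) = -1/(C1 + c)


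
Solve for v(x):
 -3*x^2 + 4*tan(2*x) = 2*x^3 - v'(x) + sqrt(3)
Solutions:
 v(x) = C1 + x^4/2 + x^3 + sqrt(3)*x + 2*log(cos(2*x))


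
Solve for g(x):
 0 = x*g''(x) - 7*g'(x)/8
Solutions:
 g(x) = C1 + C2*x^(15/8)


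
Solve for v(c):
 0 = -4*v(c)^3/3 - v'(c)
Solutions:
 v(c) = -sqrt(6)*sqrt(-1/(C1 - 4*c))/2
 v(c) = sqrt(6)*sqrt(-1/(C1 - 4*c))/2


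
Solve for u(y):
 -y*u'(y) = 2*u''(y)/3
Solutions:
 u(y) = C1 + C2*erf(sqrt(3)*y/2)


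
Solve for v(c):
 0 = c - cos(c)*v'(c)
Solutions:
 v(c) = C1 + Integral(c/cos(c), c)


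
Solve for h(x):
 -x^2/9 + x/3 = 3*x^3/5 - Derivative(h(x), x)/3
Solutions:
 h(x) = C1 + 9*x^4/20 + x^3/9 - x^2/2


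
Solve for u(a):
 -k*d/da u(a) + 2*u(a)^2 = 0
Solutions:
 u(a) = -k/(C1*k + 2*a)


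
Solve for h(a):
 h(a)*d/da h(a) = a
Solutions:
 h(a) = -sqrt(C1 + a^2)
 h(a) = sqrt(C1 + a^2)


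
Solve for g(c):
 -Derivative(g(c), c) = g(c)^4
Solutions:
 g(c) = (-3^(2/3) - 3*3^(1/6)*I)*(1/(C1 + c))^(1/3)/6
 g(c) = (-3^(2/3) + 3*3^(1/6)*I)*(1/(C1 + c))^(1/3)/6
 g(c) = (1/(C1 + 3*c))^(1/3)


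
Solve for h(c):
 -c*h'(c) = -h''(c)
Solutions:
 h(c) = C1 + C2*erfi(sqrt(2)*c/2)


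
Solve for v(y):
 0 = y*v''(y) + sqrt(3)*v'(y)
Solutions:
 v(y) = C1 + C2*y^(1 - sqrt(3))


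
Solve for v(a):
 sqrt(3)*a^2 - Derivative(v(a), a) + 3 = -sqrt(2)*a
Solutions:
 v(a) = C1 + sqrt(3)*a^3/3 + sqrt(2)*a^2/2 + 3*a


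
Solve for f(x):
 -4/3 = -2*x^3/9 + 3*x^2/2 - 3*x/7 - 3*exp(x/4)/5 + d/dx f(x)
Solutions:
 f(x) = C1 + x^4/18 - x^3/2 + 3*x^2/14 - 4*x/3 + 12*exp(x/4)/5


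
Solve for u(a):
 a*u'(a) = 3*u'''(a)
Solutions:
 u(a) = C1 + Integral(C2*airyai(3^(2/3)*a/3) + C3*airybi(3^(2/3)*a/3), a)


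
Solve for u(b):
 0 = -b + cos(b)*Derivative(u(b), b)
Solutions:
 u(b) = C1 + Integral(b/cos(b), b)


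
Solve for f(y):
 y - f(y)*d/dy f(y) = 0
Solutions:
 f(y) = -sqrt(C1 + y^2)
 f(y) = sqrt(C1 + y^2)


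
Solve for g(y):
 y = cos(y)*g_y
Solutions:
 g(y) = C1 + Integral(y/cos(y), y)


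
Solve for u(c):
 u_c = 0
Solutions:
 u(c) = C1


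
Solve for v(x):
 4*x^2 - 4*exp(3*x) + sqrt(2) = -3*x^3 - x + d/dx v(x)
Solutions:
 v(x) = C1 + 3*x^4/4 + 4*x^3/3 + x^2/2 + sqrt(2)*x - 4*exp(3*x)/3


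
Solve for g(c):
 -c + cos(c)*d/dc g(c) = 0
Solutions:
 g(c) = C1 + Integral(c/cos(c), c)


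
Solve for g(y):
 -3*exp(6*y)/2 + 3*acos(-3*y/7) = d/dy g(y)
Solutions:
 g(y) = C1 + 3*y*acos(-3*y/7) + sqrt(49 - 9*y^2) - exp(6*y)/4


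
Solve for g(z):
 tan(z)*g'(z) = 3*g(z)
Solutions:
 g(z) = C1*sin(z)^3


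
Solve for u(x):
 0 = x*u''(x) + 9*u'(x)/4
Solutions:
 u(x) = C1 + C2/x^(5/4)


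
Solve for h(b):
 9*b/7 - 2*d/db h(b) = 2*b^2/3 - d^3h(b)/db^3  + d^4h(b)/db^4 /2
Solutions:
 h(b) = C1 + C2*exp(b*(2*2^(2/3)/(3*sqrt(57) + 23)^(1/3) + 4 + 2^(1/3)*(3*sqrt(57) + 23)^(1/3))/6)*sin(2^(1/3)*sqrt(3)*b*(-(3*sqrt(57) + 23)^(1/3) + 2*2^(1/3)/(3*sqrt(57) + 23)^(1/3))/6) + C3*exp(b*(2*2^(2/3)/(3*sqrt(57) + 23)^(1/3) + 4 + 2^(1/3)*(3*sqrt(57) + 23)^(1/3))/6)*cos(2^(1/3)*sqrt(3)*b*(-(3*sqrt(57) + 23)^(1/3) + 2*2^(1/3)/(3*sqrt(57) + 23)^(1/3))/6) + C4*exp(b*(-2^(1/3)*(3*sqrt(57) + 23)^(1/3) - 2*2^(2/3)/(3*sqrt(57) + 23)^(1/3) + 2)/3) - b^3/9 + 9*b^2/28 - b/3


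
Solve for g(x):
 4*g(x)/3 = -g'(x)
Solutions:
 g(x) = C1*exp(-4*x/3)


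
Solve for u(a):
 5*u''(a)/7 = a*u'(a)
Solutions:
 u(a) = C1 + C2*erfi(sqrt(70)*a/10)


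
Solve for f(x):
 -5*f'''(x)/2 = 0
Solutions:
 f(x) = C1 + C2*x + C3*x^2


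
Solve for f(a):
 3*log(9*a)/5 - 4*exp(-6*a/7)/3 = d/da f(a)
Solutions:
 f(a) = C1 + 3*a*log(a)/5 + 3*a*(-1 + 2*log(3))/5 + 14*exp(-6*a/7)/9


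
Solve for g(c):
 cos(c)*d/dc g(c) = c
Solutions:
 g(c) = C1 + Integral(c/cos(c), c)


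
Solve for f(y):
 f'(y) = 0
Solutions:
 f(y) = C1


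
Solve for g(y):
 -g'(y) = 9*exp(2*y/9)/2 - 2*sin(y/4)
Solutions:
 g(y) = C1 - 81*exp(2*y/9)/4 - 8*cos(y/4)


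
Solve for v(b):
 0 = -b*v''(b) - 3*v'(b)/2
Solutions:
 v(b) = C1 + C2/sqrt(b)


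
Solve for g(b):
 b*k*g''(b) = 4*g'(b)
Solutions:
 g(b) = C1 + b^(((re(k) + 4)*re(k) + im(k)^2)/(re(k)^2 + im(k)^2))*(C2*sin(4*log(b)*Abs(im(k))/(re(k)^2 + im(k)^2)) + C3*cos(4*log(b)*im(k)/(re(k)^2 + im(k)^2)))


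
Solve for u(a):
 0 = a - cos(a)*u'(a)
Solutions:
 u(a) = C1 + Integral(a/cos(a), a)


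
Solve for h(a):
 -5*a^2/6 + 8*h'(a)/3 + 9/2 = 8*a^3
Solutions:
 h(a) = C1 + 3*a^4/4 + 5*a^3/48 - 27*a/16


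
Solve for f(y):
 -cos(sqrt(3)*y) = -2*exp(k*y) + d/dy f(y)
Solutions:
 f(y) = C1 - sqrt(3)*sin(sqrt(3)*y)/3 + 2*exp(k*y)/k


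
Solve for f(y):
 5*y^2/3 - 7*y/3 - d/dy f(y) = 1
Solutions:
 f(y) = C1 + 5*y^3/9 - 7*y^2/6 - y


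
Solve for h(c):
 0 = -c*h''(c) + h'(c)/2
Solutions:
 h(c) = C1 + C2*c^(3/2)


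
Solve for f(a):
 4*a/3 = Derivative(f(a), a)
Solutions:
 f(a) = C1 + 2*a^2/3


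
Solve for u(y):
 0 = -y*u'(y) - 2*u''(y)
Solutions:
 u(y) = C1 + C2*erf(y/2)


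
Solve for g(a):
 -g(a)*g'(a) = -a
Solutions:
 g(a) = -sqrt(C1 + a^2)
 g(a) = sqrt(C1 + a^2)


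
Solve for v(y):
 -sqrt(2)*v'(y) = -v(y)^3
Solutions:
 v(y) = -sqrt(-1/(C1 + sqrt(2)*y))
 v(y) = sqrt(-1/(C1 + sqrt(2)*y))


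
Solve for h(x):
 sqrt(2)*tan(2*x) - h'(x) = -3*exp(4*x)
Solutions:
 h(x) = C1 + 3*exp(4*x)/4 - sqrt(2)*log(cos(2*x))/2


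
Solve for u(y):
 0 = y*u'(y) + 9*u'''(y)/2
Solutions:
 u(y) = C1 + Integral(C2*airyai(-6^(1/3)*y/3) + C3*airybi(-6^(1/3)*y/3), y)


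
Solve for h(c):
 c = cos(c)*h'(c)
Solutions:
 h(c) = C1 + Integral(c/cos(c), c)


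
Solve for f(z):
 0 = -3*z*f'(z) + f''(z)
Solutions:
 f(z) = C1 + C2*erfi(sqrt(6)*z/2)


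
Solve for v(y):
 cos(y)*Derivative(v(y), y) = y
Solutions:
 v(y) = C1 + Integral(y/cos(y), y)


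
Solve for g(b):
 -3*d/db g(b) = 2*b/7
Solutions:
 g(b) = C1 - b^2/21


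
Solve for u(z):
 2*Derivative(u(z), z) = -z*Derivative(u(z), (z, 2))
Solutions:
 u(z) = C1 + C2/z


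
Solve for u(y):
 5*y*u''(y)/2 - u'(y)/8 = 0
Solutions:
 u(y) = C1 + C2*y^(21/20)


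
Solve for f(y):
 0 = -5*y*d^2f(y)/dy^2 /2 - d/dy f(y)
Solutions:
 f(y) = C1 + C2*y^(3/5)


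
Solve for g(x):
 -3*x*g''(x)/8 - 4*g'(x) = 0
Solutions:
 g(x) = C1 + C2/x^(29/3)


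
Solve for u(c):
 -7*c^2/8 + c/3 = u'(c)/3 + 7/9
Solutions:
 u(c) = C1 - 7*c^3/8 + c^2/2 - 7*c/3


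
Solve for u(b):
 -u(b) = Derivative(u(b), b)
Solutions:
 u(b) = C1*exp(-b)


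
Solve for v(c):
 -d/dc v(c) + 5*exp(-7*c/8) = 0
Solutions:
 v(c) = C1 - 40*exp(-7*c/8)/7


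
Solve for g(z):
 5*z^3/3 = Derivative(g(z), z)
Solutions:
 g(z) = C1 + 5*z^4/12


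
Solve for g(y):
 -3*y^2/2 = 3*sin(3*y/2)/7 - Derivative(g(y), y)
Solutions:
 g(y) = C1 + y^3/2 - 2*cos(3*y/2)/7


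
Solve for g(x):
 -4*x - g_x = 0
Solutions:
 g(x) = C1 - 2*x^2


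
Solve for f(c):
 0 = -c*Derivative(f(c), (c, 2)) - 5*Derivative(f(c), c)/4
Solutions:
 f(c) = C1 + C2/c^(1/4)


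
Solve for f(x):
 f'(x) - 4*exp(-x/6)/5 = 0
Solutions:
 f(x) = C1 - 24*exp(-x/6)/5


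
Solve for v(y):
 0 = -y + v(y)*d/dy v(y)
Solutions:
 v(y) = -sqrt(C1 + y^2)
 v(y) = sqrt(C1 + y^2)


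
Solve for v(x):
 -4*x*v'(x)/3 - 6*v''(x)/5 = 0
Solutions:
 v(x) = C1 + C2*erf(sqrt(5)*x/3)


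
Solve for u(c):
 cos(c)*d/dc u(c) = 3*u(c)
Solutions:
 u(c) = C1*(sin(c) + 1)^(3/2)/(sin(c) - 1)^(3/2)


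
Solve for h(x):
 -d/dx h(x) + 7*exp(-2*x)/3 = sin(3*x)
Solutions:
 h(x) = C1 + cos(3*x)/3 - 7*exp(-2*x)/6


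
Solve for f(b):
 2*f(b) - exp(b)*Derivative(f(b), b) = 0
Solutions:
 f(b) = C1*exp(-2*exp(-b))


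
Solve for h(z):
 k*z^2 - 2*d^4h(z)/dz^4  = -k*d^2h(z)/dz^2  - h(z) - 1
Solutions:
 h(z) = C1*exp(-z*sqrt(k - sqrt(k^2 + 8))/2) + C2*exp(z*sqrt(k - sqrt(k^2 + 8))/2) + C3*exp(-z*sqrt(k + sqrt(k^2 + 8))/2) + C4*exp(z*sqrt(k + sqrt(k^2 + 8))/2) + 2*k^2 - k*z^2 - 1


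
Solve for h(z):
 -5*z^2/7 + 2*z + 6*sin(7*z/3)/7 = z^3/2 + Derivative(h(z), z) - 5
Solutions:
 h(z) = C1 - z^4/8 - 5*z^3/21 + z^2 + 5*z - 18*cos(7*z/3)/49


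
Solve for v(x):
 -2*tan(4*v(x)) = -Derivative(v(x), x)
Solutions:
 v(x) = -asin(C1*exp(8*x))/4 + pi/4
 v(x) = asin(C1*exp(8*x))/4


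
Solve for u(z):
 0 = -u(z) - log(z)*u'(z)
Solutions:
 u(z) = C1*exp(-li(z))


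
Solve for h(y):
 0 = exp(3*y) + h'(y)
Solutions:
 h(y) = C1 - exp(3*y)/3


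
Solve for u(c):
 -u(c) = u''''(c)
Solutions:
 u(c) = (C1*sin(sqrt(2)*c/2) + C2*cos(sqrt(2)*c/2))*exp(-sqrt(2)*c/2) + (C3*sin(sqrt(2)*c/2) + C4*cos(sqrt(2)*c/2))*exp(sqrt(2)*c/2)


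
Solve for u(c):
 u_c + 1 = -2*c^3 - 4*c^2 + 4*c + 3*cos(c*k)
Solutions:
 u(c) = C1 - c^4/2 - 4*c^3/3 + 2*c^2 - c + 3*sin(c*k)/k


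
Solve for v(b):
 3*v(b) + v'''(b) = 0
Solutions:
 v(b) = C3*exp(-3^(1/3)*b) + (C1*sin(3^(5/6)*b/2) + C2*cos(3^(5/6)*b/2))*exp(3^(1/3)*b/2)


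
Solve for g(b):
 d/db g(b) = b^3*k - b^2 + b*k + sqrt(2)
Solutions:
 g(b) = C1 + b^4*k/4 - b^3/3 + b^2*k/2 + sqrt(2)*b


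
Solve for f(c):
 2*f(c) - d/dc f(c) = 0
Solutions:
 f(c) = C1*exp(2*c)


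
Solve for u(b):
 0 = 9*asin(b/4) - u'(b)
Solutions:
 u(b) = C1 + 9*b*asin(b/4) + 9*sqrt(16 - b^2)


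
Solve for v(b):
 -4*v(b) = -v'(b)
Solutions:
 v(b) = C1*exp(4*b)


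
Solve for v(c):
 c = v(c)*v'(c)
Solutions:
 v(c) = -sqrt(C1 + c^2)
 v(c) = sqrt(C1 + c^2)


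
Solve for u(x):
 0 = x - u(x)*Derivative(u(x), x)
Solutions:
 u(x) = -sqrt(C1 + x^2)
 u(x) = sqrt(C1 + x^2)


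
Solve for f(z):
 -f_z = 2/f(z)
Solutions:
 f(z) = -sqrt(C1 - 4*z)
 f(z) = sqrt(C1 - 4*z)


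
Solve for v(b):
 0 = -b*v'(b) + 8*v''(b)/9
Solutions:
 v(b) = C1 + C2*erfi(3*b/4)


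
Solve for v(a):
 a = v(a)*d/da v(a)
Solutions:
 v(a) = -sqrt(C1 + a^2)
 v(a) = sqrt(C1 + a^2)


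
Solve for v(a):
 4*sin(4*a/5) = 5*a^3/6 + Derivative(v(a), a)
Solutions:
 v(a) = C1 - 5*a^4/24 - 5*cos(4*a/5)


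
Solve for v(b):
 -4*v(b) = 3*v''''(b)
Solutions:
 v(b) = (C1*sin(3^(3/4)*b/3) + C2*cos(3^(3/4)*b/3))*exp(-3^(3/4)*b/3) + (C3*sin(3^(3/4)*b/3) + C4*cos(3^(3/4)*b/3))*exp(3^(3/4)*b/3)


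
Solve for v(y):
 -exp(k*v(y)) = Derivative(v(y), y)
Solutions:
 v(y) = Piecewise((log(1/(C1*k + k*y))/k, Ne(k, 0)), (nan, True))
 v(y) = Piecewise((C1 - y, Eq(k, 0)), (nan, True))


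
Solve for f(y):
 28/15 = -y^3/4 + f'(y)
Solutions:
 f(y) = C1 + y^4/16 + 28*y/15


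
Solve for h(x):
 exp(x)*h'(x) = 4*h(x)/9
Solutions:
 h(x) = C1*exp(-4*exp(-x)/9)


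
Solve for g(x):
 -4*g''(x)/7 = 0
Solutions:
 g(x) = C1 + C2*x


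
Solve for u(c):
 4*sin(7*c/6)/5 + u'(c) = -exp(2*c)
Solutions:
 u(c) = C1 - exp(2*c)/2 + 24*cos(7*c/6)/35


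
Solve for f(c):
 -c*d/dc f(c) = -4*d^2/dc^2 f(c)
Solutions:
 f(c) = C1 + C2*erfi(sqrt(2)*c/4)


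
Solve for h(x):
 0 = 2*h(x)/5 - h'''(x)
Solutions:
 h(x) = C3*exp(2^(1/3)*5^(2/3)*x/5) + (C1*sin(2^(1/3)*sqrt(3)*5^(2/3)*x/10) + C2*cos(2^(1/3)*sqrt(3)*5^(2/3)*x/10))*exp(-2^(1/3)*5^(2/3)*x/10)


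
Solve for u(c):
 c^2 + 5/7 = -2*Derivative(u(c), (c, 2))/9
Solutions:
 u(c) = C1 + C2*c - 3*c^4/8 - 45*c^2/28


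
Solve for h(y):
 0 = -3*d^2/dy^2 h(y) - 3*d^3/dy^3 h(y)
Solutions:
 h(y) = C1 + C2*y + C3*exp(-y)


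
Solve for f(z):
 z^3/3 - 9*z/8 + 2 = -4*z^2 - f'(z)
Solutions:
 f(z) = C1 - z^4/12 - 4*z^3/3 + 9*z^2/16 - 2*z


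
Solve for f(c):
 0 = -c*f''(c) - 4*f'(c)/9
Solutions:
 f(c) = C1 + C2*c^(5/9)


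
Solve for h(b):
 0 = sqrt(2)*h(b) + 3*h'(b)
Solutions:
 h(b) = C1*exp(-sqrt(2)*b/3)


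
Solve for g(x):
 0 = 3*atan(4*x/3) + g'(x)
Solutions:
 g(x) = C1 - 3*x*atan(4*x/3) + 9*log(16*x^2 + 9)/8


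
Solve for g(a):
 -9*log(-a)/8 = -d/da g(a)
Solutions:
 g(a) = C1 + 9*a*log(-a)/8 - 9*a/8


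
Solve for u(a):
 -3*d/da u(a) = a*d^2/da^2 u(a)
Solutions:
 u(a) = C1 + C2/a^2


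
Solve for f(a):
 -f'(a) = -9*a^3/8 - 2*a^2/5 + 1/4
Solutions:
 f(a) = C1 + 9*a^4/32 + 2*a^3/15 - a/4


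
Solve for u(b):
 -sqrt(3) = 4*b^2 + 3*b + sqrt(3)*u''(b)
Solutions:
 u(b) = C1 + C2*b - sqrt(3)*b^4/9 - sqrt(3)*b^3/6 - b^2/2


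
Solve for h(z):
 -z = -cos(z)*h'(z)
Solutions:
 h(z) = C1 + Integral(z/cos(z), z)


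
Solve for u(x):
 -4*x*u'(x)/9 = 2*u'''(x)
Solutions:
 u(x) = C1 + Integral(C2*airyai(-6^(1/3)*x/3) + C3*airybi(-6^(1/3)*x/3), x)


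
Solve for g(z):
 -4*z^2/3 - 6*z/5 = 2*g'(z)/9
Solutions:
 g(z) = C1 - 2*z^3 - 27*z^2/10


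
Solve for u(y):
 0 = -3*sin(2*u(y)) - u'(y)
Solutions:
 u(y) = pi - acos((-C1 - exp(12*y))/(C1 - exp(12*y)))/2
 u(y) = acos((-C1 - exp(12*y))/(C1 - exp(12*y)))/2


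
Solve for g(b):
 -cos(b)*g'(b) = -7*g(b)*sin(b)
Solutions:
 g(b) = C1/cos(b)^7


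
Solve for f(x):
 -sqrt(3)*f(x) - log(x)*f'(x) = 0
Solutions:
 f(x) = C1*exp(-sqrt(3)*li(x))


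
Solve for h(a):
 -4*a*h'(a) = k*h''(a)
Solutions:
 h(a) = C1 + C2*sqrt(k)*erf(sqrt(2)*a*sqrt(1/k))


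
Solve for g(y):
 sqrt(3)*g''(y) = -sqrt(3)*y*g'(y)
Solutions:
 g(y) = C1 + C2*erf(sqrt(2)*y/2)


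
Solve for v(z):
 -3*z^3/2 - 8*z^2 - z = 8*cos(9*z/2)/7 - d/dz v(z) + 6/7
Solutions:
 v(z) = C1 + 3*z^4/8 + 8*z^3/3 + z^2/2 + 6*z/7 + 16*sin(9*z/2)/63


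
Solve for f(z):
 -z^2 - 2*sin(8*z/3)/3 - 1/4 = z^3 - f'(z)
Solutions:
 f(z) = C1 + z^4/4 + z^3/3 + z/4 - cos(8*z/3)/4


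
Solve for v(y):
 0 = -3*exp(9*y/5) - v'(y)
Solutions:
 v(y) = C1 - 5*exp(9*y/5)/3


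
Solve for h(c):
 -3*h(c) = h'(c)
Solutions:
 h(c) = C1*exp(-3*c)


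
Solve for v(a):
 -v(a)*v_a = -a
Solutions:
 v(a) = -sqrt(C1 + a^2)
 v(a) = sqrt(C1 + a^2)


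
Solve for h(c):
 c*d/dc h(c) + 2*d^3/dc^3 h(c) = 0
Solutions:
 h(c) = C1 + Integral(C2*airyai(-2^(2/3)*c/2) + C3*airybi(-2^(2/3)*c/2), c)


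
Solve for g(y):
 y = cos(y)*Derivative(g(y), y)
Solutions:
 g(y) = C1 + Integral(y/cos(y), y)


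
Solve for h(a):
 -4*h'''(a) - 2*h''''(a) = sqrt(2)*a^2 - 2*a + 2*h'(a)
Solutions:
 h(a) = C1 + C2*exp(a*(-8 + 8*2^(1/3)/(3*sqrt(177) + 43)^(1/3) + 2^(2/3)*(3*sqrt(177) + 43)^(1/3))/12)*sin(2^(1/3)*sqrt(3)*a*(-2^(1/3)*(3*sqrt(177) + 43)^(1/3) + 8/(3*sqrt(177) + 43)^(1/3))/12) + C3*exp(a*(-8 + 8*2^(1/3)/(3*sqrt(177) + 43)^(1/3) + 2^(2/3)*(3*sqrt(177) + 43)^(1/3))/12)*cos(2^(1/3)*sqrt(3)*a*(-2^(1/3)*(3*sqrt(177) + 43)^(1/3) + 8/(3*sqrt(177) + 43)^(1/3))/12) + C4*exp(-a*(8*2^(1/3)/(3*sqrt(177) + 43)^(1/3) + 4 + 2^(2/3)*(3*sqrt(177) + 43)^(1/3))/6) - sqrt(2)*a^3/6 + a^2/2 + 2*sqrt(2)*a


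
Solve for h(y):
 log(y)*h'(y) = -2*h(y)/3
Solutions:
 h(y) = C1*exp(-2*li(y)/3)


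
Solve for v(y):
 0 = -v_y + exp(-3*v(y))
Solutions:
 v(y) = log(C1 + 3*y)/3
 v(y) = log((-3^(1/3) - 3^(5/6)*I)*(C1 + y)^(1/3)/2)
 v(y) = log((-3^(1/3) + 3^(5/6)*I)*(C1 + y)^(1/3)/2)


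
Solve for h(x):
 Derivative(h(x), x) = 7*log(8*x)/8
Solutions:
 h(x) = C1 + 7*x*log(x)/8 - 7*x/8 + 21*x*log(2)/8


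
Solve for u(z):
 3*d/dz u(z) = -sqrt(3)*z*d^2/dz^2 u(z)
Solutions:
 u(z) = C1 + C2*z^(1 - sqrt(3))


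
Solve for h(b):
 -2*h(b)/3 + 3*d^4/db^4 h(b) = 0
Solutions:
 h(b) = C1*exp(-2^(1/4)*sqrt(3)*b/3) + C2*exp(2^(1/4)*sqrt(3)*b/3) + C3*sin(2^(1/4)*sqrt(3)*b/3) + C4*cos(2^(1/4)*sqrt(3)*b/3)


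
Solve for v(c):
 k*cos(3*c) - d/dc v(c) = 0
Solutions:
 v(c) = C1 + k*sin(3*c)/3


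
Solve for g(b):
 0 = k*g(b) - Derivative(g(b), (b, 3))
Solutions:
 g(b) = C1*exp(b*k^(1/3)) + C2*exp(b*k^(1/3)*(-1 + sqrt(3)*I)/2) + C3*exp(-b*k^(1/3)*(1 + sqrt(3)*I)/2)


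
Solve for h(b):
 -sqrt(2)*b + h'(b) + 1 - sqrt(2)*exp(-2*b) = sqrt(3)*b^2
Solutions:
 h(b) = C1 + sqrt(3)*b^3/3 + sqrt(2)*b^2/2 - b - sqrt(2)*exp(-2*b)/2


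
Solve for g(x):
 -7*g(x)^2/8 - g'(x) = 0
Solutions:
 g(x) = 8/(C1 + 7*x)


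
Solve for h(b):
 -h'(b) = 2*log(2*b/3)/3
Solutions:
 h(b) = C1 - 2*b*log(b)/3 - 2*b*log(2)/3 + 2*b/3 + 2*b*log(3)/3


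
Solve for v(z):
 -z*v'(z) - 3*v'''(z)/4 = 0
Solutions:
 v(z) = C1 + Integral(C2*airyai(-6^(2/3)*z/3) + C3*airybi(-6^(2/3)*z/3), z)


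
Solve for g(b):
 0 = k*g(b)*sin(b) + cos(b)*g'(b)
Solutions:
 g(b) = C1*exp(k*log(cos(b)))


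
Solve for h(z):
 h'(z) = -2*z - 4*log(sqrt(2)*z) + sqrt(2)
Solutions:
 h(z) = C1 - z^2 - 4*z*log(z) - z*log(4) + sqrt(2)*z + 4*z


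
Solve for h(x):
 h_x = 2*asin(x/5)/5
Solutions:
 h(x) = C1 + 2*x*asin(x/5)/5 + 2*sqrt(25 - x^2)/5


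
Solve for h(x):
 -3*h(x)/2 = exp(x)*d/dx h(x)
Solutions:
 h(x) = C1*exp(3*exp(-x)/2)


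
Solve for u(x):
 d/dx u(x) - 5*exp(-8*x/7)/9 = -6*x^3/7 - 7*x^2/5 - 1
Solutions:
 u(x) = C1 - 3*x^4/14 - 7*x^3/15 - x - 35*exp(-8*x/7)/72


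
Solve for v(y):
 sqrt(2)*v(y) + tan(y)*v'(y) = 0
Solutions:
 v(y) = C1/sin(y)^(sqrt(2))


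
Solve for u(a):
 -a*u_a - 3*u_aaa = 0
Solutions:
 u(a) = C1 + Integral(C2*airyai(-3^(2/3)*a/3) + C3*airybi(-3^(2/3)*a/3), a)


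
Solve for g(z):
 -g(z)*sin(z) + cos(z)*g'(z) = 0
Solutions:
 g(z) = C1/cos(z)


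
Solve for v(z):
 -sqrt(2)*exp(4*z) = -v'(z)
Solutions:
 v(z) = C1 + sqrt(2)*exp(4*z)/4


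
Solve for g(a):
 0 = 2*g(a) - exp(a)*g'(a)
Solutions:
 g(a) = C1*exp(-2*exp(-a))


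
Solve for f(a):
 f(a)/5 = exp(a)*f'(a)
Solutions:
 f(a) = C1*exp(-exp(-a)/5)


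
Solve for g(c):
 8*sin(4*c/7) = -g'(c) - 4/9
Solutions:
 g(c) = C1 - 4*c/9 + 14*cos(4*c/7)


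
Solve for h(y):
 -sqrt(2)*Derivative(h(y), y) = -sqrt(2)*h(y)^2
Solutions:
 h(y) = -1/(C1 + y)


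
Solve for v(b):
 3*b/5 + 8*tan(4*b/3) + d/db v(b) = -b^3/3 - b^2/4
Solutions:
 v(b) = C1 - b^4/12 - b^3/12 - 3*b^2/10 + 6*log(cos(4*b/3))


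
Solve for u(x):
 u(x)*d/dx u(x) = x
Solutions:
 u(x) = -sqrt(C1 + x^2)
 u(x) = sqrt(C1 + x^2)


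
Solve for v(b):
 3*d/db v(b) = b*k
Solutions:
 v(b) = C1 + b^2*k/6


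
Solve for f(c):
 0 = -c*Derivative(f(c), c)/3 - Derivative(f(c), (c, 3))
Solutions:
 f(c) = C1 + Integral(C2*airyai(-3^(2/3)*c/3) + C3*airybi(-3^(2/3)*c/3), c)


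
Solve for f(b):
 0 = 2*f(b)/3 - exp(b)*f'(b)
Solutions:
 f(b) = C1*exp(-2*exp(-b)/3)


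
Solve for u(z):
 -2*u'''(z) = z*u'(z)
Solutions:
 u(z) = C1 + Integral(C2*airyai(-2^(2/3)*z/2) + C3*airybi(-2^(2/3)*z/2), z)


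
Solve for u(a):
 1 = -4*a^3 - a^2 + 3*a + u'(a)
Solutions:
 u(a) = C1 + a^4 + a^3/3 - 3*a^2/2 + a


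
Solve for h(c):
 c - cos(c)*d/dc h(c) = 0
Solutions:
 h(c) = C1 + Integral(c/cos(c), c)


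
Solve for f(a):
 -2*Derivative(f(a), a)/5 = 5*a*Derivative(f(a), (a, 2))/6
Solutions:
 f(a) = C1 + C2*a^(13/25)


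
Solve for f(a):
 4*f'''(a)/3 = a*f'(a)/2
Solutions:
 f(a) = C1 + Integral(C2*airyai(3^(1/3)*a/2) + C3*airybi(3^(1/3)*a/2), a)


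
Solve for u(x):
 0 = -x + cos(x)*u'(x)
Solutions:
 u(x) = C1 + Integral(x/cos(x), x)


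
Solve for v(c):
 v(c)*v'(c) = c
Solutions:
 v(c) = -sqrt(C1 + c^2)
 v(c) = sqrt(C1 + c^2)


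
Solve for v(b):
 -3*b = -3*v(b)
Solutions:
 v(b) = b


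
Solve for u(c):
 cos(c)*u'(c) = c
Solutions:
 u(c) = C1 + Integral(c/cos(c), c)


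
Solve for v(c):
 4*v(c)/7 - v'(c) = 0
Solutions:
 v(c) = C1*exp(4*c/7)


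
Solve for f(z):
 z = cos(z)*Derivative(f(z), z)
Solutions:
 f(z) = C1 + Integral(z/cos(z), z)


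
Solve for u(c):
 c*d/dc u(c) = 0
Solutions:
 u(c) = C1


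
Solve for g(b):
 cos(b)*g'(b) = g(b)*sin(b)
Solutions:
 g(b) = C1/cos(b)


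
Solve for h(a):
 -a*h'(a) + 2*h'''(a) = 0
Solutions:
 h(a) = C1 + Integral(C2*airyai(2^(2/3)*a/2) + C3*airybi(2^(2/3)*a/2), a)


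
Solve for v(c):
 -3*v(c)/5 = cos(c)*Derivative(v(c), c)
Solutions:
 v(c) = C1*(sin(c) - 1)^(3/10)/(sin(c) + 1)^(3/10)


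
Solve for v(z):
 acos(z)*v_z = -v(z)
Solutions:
 v(z) = C1*exp(-Integral(1/acos(z), z))


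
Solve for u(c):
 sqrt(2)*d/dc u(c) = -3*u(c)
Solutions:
 u(c) = C1*exp(-3*sqrt(2)*c/2)


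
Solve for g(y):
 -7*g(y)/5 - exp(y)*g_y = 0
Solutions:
 g(y) = C1*exp(7*exp(-y)/5)


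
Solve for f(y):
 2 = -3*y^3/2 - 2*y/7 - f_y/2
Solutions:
 f(y) = C1 - 3*y^4/4 - 2*y^2/7 - 4*y


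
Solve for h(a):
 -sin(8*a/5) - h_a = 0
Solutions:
 h(a) = C1 + 5*cos(8*a/5)/8


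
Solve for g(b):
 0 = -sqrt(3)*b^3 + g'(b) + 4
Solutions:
 g(b) = C1 + sqrt(3)*b^4/4 - 4*b


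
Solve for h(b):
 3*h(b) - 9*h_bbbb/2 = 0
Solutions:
 h(b) = C1*exp(-2^(1/4)*3^(3/4)*b/3) + C2*exp(2^(1/4)*3^(3/4)*b/3) + C3*sin(2^(1/4)*3^(3/4)*b/3) + C4*cos(2^(1/4)*3^(3/4)*b/3)


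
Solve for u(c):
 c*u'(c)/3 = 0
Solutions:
 u(c) = C1


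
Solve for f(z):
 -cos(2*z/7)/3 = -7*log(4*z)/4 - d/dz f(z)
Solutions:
 f(z) = C1 - 7*z*log(z)/4 - 7*z*log(2)/2 + 7*z/4 + 7*sin(2*z/7)/6


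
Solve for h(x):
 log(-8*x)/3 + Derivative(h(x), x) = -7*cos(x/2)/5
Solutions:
 h(x) = C1 - x*log(-x)/3 - x*log(2) + x/3 - 14*sin(x/2)/5


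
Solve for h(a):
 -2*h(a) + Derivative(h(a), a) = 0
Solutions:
 h(a) = C1*exp(2*a)


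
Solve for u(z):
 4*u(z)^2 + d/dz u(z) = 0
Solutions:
 u(z) = 1/(C1 + 4*z)


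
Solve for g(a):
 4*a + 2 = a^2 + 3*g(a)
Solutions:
 g(a) = -a^2/3 + 4*a/3 + 2/3


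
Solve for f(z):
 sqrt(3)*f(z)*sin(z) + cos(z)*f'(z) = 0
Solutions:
 f(z) = C1*cos(z)^(sqrt(3))


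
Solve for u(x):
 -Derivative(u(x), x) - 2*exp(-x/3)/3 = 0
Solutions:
 u(x) = C1 + 2*exp(-x/3)


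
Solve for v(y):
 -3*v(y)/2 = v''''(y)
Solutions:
 v(y) = (C1*sin(6^(1/4)*y/2) + C2*cos(6^(1/4)*y/2))*exp(-6^(1/4)*y/2) + (C3*sin(6^(1/4)*y/2) + C4*cos(6^(1/4)*y/2))*exp(6^(1/4)*y/2)


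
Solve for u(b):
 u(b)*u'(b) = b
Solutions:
 u(b) = -sqrt(C1 + b^2)
 u(b) = sqrt(C1 + b^2)


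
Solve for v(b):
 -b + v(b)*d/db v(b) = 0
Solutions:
 v(b) = -sqrt(C1 + b^2)
 v(b) = sqrt(C1 + b^2)


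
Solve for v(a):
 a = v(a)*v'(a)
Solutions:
 v(a) = -sqrt(C1 + a^2)
 v(a) = sqrt(C1 + a^2)


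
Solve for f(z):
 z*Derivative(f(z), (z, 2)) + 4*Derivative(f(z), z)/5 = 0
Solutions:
 f(z) = C1 + C2*z^(1/5)


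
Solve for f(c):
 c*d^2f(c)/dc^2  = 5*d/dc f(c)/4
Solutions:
 f(c) = C1 + C2*c^(9/4)


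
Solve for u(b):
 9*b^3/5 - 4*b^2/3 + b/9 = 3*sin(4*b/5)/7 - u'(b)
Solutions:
 u(b) = C1 - 9*b^4/20 + 4*b^3/9 - b^2/18 - 15*cos(4*b/5)/28


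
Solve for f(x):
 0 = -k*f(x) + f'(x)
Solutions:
 f(x) = C1*exp(k*x)


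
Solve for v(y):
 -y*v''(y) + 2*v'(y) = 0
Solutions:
 v(y) = C1 + C2*y^3


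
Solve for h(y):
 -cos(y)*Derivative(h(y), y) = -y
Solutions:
 h(y) = C1 + Integral(y/cos(y), y)


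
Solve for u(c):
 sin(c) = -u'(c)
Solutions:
 u(c) = C1 + cos(c)


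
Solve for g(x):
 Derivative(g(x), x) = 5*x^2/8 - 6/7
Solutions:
 g(x) = C1 + 5*x^3/24 - 6*x/7


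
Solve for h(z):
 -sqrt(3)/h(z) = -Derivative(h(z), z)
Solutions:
 h(z) = -sqrt(C1 + 2*sqrt(3)*z)
 h(z) = sqrt(C1 + 2*sqrt(3)*z)


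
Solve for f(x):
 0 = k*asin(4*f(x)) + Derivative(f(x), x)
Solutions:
 Integral(1/asin(4*_y), (_y, f(x))) = C1 - k*x


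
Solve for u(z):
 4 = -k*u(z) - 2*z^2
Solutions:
 u(z) = 2*(-z^2 - 2)/k


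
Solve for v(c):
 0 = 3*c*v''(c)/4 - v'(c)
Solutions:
 v(c) = C1 + C2*c^(7/3)


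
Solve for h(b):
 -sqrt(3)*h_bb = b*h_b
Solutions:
 h(b) = C1 + C2*erf(sqrt(2)*3^(3/4)*b/6)


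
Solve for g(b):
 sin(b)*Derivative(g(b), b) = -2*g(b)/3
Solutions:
 g(b) = C1*(cos(b) + 1)^(1/3)/(cos(b) - 1)^(1/3)


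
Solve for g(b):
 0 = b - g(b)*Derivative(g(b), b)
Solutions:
 g(b) = -sqrt(C1 + b^2)
 g(b) = sqrt(C1 + b^2)


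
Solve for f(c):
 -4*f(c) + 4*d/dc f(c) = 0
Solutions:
 f(c) = C1*exp(c)


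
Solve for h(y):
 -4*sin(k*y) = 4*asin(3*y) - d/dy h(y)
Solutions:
 h(y) = C1 + 4*y*asin(3*y) + 4*sqrt(1 - 9*y^2)/3 + 4*Piecewise((-cos(k*y)/k, Ne(k, 0)), (0, True))


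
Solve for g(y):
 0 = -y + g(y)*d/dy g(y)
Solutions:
 g(y) = -sqrt(C1 + y^2)
 g(y) = sqrt(C1 + y^2)


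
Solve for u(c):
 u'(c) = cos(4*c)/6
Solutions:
 u(c) = C1 + sin(4*c)/24


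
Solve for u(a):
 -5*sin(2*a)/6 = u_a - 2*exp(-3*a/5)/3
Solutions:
 u(a) = C1 + 5*cos(2*a)/12 - 10*exp(-3*a/5)/9


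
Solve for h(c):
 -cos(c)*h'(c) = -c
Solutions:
 h(c) = C1 + Integral(c/cos(c), c)


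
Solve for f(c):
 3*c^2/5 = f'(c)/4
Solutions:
 f(c) = C1 + 4*c^3/5


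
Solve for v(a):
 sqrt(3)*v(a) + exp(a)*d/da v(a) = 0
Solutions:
 v(a) = C1*exp(sqrt(3)*exp(-a))
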